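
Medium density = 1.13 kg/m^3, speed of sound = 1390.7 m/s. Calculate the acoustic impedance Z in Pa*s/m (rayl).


Given values:
  rho = 1.13 kg/m^3
  c = 1390.7 m/s
Formula: Z = rho * c
Z = 1.13 * 1390.7
Z = 1571.49

1571.49 rayl


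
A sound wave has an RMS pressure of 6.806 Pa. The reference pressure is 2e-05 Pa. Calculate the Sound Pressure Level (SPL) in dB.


Given values:
  p = 6.806 Pa
  p_ref = 2e-05 Pa
Formula: SPL = 20 * log10(p / p_ref)
Compute ratio: p / p_ref = 6.806 / 2e-05 = 340300
Compute log10: log10(340300) = 5.531862
Multiply: SPL = 20 * 5.531862 = 110.64

110.64 dB


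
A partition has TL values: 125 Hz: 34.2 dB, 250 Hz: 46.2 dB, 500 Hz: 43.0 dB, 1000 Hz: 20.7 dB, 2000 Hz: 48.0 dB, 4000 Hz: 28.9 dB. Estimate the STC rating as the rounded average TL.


Given TL values at each frequency:
  125 Hz: 34.2 dB
  250 Hz: 46.2 dB
  500 Hz: 43.0 dB
  1000 Hz: 20.7 dB
  2000 Hz: 48.0 dB
  4000 Hz: 28.9 dB
Formula: STC ~ round(average of TL values)
Sum = 34.2 + 46.2 + 43.0 + 20.7 + 48.0 + 28.9 = 221.0
Average = 221.0 / 6 = 36.83
Rounded: 37

37


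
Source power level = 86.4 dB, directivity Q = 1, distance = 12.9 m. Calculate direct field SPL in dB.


Given values:
  Lw = 86.4 dB, Q = 1, r = 12.9 m
Formula: SPL = Lw + 10 * log10(Q / (4 * pi * r^2))
Compute 4 * pi * r^2 = 4 * pi * 12.9^2 = 2091.1697
Compute Q / denom = 1 / 2091.1697 = 0.0004782
Compute 10 * log10(0.0004782) = -33.2039
SPL = 86.4 + (-33.2039) = 53.2

53.2 dB


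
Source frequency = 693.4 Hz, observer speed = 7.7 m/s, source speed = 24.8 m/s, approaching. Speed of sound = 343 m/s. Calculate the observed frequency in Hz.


Given values:
  f_s = 693.4 Hz, v_o = 7.7 m/s, v_s = 24.8 m/s
  Direction: approaching
Formula: f_o = f_s * (c + v_o) / (c - v_s)
Numerator: c + v_o = 343 + 7.7 = 350.7
Denominator: c - v_s = 343 - 24.8 = 318.2
f_o = 693.4 * 350.7 / 318.2 = 764.22

764.22 Hz


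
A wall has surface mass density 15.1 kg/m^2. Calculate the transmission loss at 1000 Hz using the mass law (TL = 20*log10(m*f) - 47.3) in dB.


Given values:
  m = 15.1 kg/m^2, f = 1000 Hz
Formula: TL = 20 * log10(m * f) - 47.3
Compute m * f = 15.1 * 1000 = 15100.0
Compute log10(15100.0) = 4.178977
Compute 20 * 4.178977 = 83.5795
TL = 83.5795 - 47.3 = 36.28

36.28 dB


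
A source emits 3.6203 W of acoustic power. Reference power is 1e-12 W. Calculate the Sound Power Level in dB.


Given values:
  W = 3.6203 W
  W_ref = 1e-12 W
Formula: SWL = 10 * log10(W / W_ref)
Compute ratio: W / W_ref = 3620300000000
Compute log10: log10(3620300000000) = 12.558745
Multiply: SWL = 10 * 12.558745 = 125.59

125.59 dB


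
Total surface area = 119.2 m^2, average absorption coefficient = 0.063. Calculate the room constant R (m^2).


Given values:
  S = 119.2 m^2, alpha = 0.063
Formula: R = S * alpha / (1 - alpha)
Numerator: 119.2 * 0.063 = 7.5096
Denominator: 1 - 0.063 = 0.937
R = 7.5096 / 0.937 = 8.01

8.01 m^2


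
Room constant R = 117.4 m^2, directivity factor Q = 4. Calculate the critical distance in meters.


Given values:
  R = 117.4 m^2, Q = 4
Formula: d_c = 0.141 * sqrt(Q * R)
Compute Q * R = 4 * 117.4 = 469.6
Compute sqrt(469.6) = 21.6703
d_c = 0.141 * 21.6703 = 3.056

3.056 m


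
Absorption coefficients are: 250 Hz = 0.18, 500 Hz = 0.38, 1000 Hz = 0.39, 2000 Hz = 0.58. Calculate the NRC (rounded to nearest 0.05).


Given values:
  a_250 = 0.18, a_500 = 0.38
  a_1000 = 0.39, a_2000 = 0.58
Formula: NRC = (a250 + a500 + a1000 + a2000) / 4
Sum = 0.18 + 0.38 + 0.39 + 0.58 = 1.53
NRC = 1.53 / 4 = 0.3825
Rounded to nearest 0.05: 0.4

0.4


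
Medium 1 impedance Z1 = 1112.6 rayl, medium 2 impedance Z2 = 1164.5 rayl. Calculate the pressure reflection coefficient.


Given values:
  Z1 = 1112.6 rayl, Z2 = 1164.5 rayl
Formula: R = (Z2 - Z1) / (Z2 + Z1)
Numerator: Z2 - Z1 = 1164.5 - 1112.6 = 51.9
Denominator: Z2 + Z1 = 1164.5 + 1112.6 = 2277.1
R = 51.9 / 2277.1 = 0.0228

0.0228


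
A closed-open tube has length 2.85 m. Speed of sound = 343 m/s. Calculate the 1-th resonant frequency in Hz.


Given values:
  Tube type: closed-open, L = 2.85 m, c = 343 m/s, n = 1
Formula: f_n = (2n - 1) * c / (4 * L)
Compute 2n - 1 = 2*1 - 1 = 1
Compute 4 * L = 4 * 2.85 = 11.4
f = 1 * 343 / 11.4
f = 30.09

30.09 Hz


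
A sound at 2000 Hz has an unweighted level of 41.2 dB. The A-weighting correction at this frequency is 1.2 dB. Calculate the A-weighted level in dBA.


Given values:
  SPL = 41.2 dB
  A-weighting at 2000 Hz = 1.2 dB
Formula: L_A = SPL + A_weight
L_A = 41.2 + (1.2)
L_A = 42.4

42.4 dBA


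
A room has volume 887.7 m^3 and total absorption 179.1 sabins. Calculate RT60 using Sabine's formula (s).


Given values:
  V = 887.7 m^3
  A = 179.1 sabins
Formula: RT60 = 0.161 * V / A
Numerator: 0.161 * 887.7 = 142.9197
RT60 = 142.9197 / 179.1 = 0.798

0.798 s


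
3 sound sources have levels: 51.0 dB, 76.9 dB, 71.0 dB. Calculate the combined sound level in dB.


Formula: L_total = 10 * log10( sum(10^(Li/10)) )
  Source 1: 10^(51.0/10) = 125892.5412
  Source 2: 10^(76.9/10) = 48977881.9368
  Source 3: 10^(71.0/10) = 12589254.1179
Sum of linear values = 61693028.5959
L_total = 10 * log10(61693028.5959) = 77.9

77.9 dB


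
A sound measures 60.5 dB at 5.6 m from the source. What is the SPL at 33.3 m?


Given values:
  SPL1 = 60.5 dB, r1 = 5.6 m, r2 = 33.3 m
Formula: SPL2 = SPL1 - 20 * log10(r2 / r1)
Compute ratio: r2 / r1 = 33.3 / 5.6 = 5.9464
Compute log10: log10(5.9464) = 0.774254
Compute drop: 20 * 0.774254 = 15.4851
SPL2 = 60.5 - 15.4851 = 45.01

45.01 dB


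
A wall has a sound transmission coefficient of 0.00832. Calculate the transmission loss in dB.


Given values:
  tau = 0.00832
Formula: TL = 10 * log10(1 / tau)
Compute 1 / tau = 1 / 0.00832 = 120.1923
Compute log10(120.1923) = 2.079877
TL = 10 * 2.079877 = 20.8

20.8 dB


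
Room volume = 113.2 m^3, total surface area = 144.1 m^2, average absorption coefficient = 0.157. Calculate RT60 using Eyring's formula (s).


Given values:
  V = 113.2 m^3, S = 144.1 m^2, alpha = 0.157
Formula: RT60 = 0.161 * V / (-S * ln(1 - alpha))
Compute ln(1 - 0.157) = ln(0.843) = -0.170788
Denominator: -144.1 * -0.170788 = 24.6106
Numerator: 0.161 * 113.2 = 18.2252
RT60 = 18.2252 / 24.6106 = 0.741

0.741 s


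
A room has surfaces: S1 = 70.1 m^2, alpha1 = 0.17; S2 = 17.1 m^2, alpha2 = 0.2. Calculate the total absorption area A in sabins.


Given surfaces:
  Surface 1: 70.1 * 0.17 = 11.917
  Surface 2: 17.1 * 0.2 = 3.42
Formula: A = sum(Si * alpha_i)
A = 11.917 + 3.42
A = 15.34

15.34 sabins


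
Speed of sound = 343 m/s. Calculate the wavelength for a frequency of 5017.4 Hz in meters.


Given values:
  c = 343 m/s, f = 5017.4 Hz
Formula: lambda = c / f
lambda = 343 / 5017.4
lambda = 0.0684

0.0684 m


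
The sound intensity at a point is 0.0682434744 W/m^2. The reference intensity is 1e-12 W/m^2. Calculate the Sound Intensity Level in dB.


Given values:
  I = 0.0682434744 W/m^2
  I_ref = 1e-12 W/m^2
Formula: SIL = 10 * log10(I / I_ref)
Compute ratio: I / I_ref = 68243474400
Compute log10: log10(68243474400) = 10.834061
Multiply: SIL = 10 * 10.834061 = 108.34

108.34 dB


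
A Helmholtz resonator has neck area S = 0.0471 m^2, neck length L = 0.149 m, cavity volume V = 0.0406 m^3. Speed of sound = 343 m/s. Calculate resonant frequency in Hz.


Given values:
  S = 0.0471 m^2, L = 0.149 m, V = 0.0406 m^3, c = 343 m/s
Formula: f = (c / (2*pi)) * sqrt(S / (V * L))
Compute V * L = 0.0406 * 0.149 = 0.0060494
Compute S / (V * L) = 0.0471 / 0.0060494 = 7.7859
Compute sqrt(7.7859) = 2.790323
Compute c / (2*pi) = 343 / 6.283185 = 54.590148
f = 54.590148 * 2.790323 = 152.32

152.32 Hz


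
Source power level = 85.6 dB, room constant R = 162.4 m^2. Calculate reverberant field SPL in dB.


Given values:
  Lw = 85.6 dB, R = 162.4 m^2
Formula: SPL = Lw + 10 * log10(4 / R)
Compute 4 / R = 4 / 162.4 = 0.024631
Compute 10 * log10(0.024631) = -16.0852
SPL = 85.6 + (-16.0852) = 69.51

69.51 dB


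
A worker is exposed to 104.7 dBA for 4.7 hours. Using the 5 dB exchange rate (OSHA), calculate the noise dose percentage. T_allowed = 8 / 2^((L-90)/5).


Given values:
  L = 104.7 dBA, T = 4.7 hours
Formula: T_allowed = 8 / 2^((L - 90) / 5)
Compute exponent: (104.7 - 90) / 5 = 2.94
Compute 2^(2.94) = 7.674113
T_allowed = 8 / 7.674113 = 1.042466 hours
Dose = (T / T_allowed) * 100
Dose = (4.7 / 1.042466) * 100 = 450.85

450.85 %


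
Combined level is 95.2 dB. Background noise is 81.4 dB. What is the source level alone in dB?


Given values:
  L_total = 95.2 dB, L_bg = 81.4 dB
Formula: L_source = 10 * log10(10^(L_total/10) - 10^(L_bg/10))
Convert to linear:
  10^(95.2/10) = 3311311214.8259
  10^(81.4/10) = 138038426.4603
Difference: 3311311214.8259 - 138038426.4603 = 3173272788.3656
L_source = 10 * log10(3173272788.3656) = 95.02

95.02 dB


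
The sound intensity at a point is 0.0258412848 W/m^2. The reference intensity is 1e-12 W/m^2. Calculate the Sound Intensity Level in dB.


Given values:
  I = 0.0258412848 W/m^2
  I_ref = 1e-12 W/m^2
Formula: SIL = 10 * log10(I / I_ref)
Compute ratio: I / I_ref = 25841284800
Compute log10: log10(25841284800) = 10.412314
Multiply: SIL = 10 * 10.412314 = 104.12

104.12 dB


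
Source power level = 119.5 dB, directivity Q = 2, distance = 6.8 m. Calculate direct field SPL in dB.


Given values:
  Lw = 119.5 dB, Q = 2, r = 6.8 m
Formula: SPL = Lw + 10 * log10(Q / (4 * pi * r^2))
Compute 4 * pi * r^2 = 4 * pi * 6.8^2 = 581.069
Compute Q / denom = 2 / 581.069 = 0.00344193
Compute 10 * log10(0.00344193) = -24.632
SPL = 119.5 + (-24.632) = 94.87

94.87 dB


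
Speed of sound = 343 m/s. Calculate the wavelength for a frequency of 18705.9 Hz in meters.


Given values:
  c = 343 m/s, f = 18705.9 Hz
Formula: lambda = c / f
lambda = 343 / 18705.9
lambda = 0.0183

0.0183 m


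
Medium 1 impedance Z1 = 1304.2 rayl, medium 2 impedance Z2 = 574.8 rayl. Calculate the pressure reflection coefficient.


Given values:
  Z1 = 1304.2 rayl, Z2 = 574.8 rayl
Formula: R = (Z2 - Z1) / (Z2 + Z1)
Numerator: Z2 - Z1 = 574.8 - 1304.2 = -729.4
Denominator: Z2 + Z1 = 574.8 + 1304.2 = 1879.0
R = -729.4 / 1879.0 = -0.3882

-0.3882


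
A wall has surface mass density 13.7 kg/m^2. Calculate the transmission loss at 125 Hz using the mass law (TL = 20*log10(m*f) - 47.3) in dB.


Given values:
  m = 13.7 kg/m^2, f = 125 Hz
Formula: TL = 20 * log10(m * f) - 47.3
Compute m * f = 13.7 * 125 = 1712.5
Compute log10(1712.5) = 3.233631
Compute 20 * 3.233631 = 64.6726
TL = 64.6726 - 47.3 = 17.37

17.37 dB


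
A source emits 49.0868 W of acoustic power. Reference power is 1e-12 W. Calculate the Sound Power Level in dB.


Given values:
  W = 49.0868 W
  W_ref = 1e-12 W
Formula: SWL = 10 * log10(W / W_ref)
Compute ratio: W / W_ref = 49086800000000
Compute log10: log10(49086800000000) = 13.690965
Multiply: SWL = 10 * 13.690965 = 136.91

136.91 dB


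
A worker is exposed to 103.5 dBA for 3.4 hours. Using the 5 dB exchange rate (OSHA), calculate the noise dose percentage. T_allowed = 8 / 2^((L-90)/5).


Given values:
  L = 103.5 dBA, T = 3.4 hours
Formula: T_allowed = 8 / 2^((L - 90) / 5)
Compute exponent: (103.5 - 90) / 5 = 2.7
Compute 2^(2.7) = 6.498019
T_allowed = 8 / 6.498019 = 1.231144 hours
Dose = (T / T_allowed) * 100
Dose = (3.4 / 1.231144) * 100 = 276.17

276.17 %


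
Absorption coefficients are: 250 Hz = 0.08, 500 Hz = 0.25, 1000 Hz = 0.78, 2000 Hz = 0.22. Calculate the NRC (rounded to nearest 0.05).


Given values:
  a_250 = 0.08, a_500 = 0.25
  a_1000 = 0.78, a_2000 = 0.22
Formula: NRC = (a250 + a500 + a1000 + a2000) / 4
Sum = 0.08 + 0.25 + 0.78 + 0.22 = 1.33
NRC = 1.33 / 4 = 0.3325
Rounded to nearest 0.05: 0.35

0.35


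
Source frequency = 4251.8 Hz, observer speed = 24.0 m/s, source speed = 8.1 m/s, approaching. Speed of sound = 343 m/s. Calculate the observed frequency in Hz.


Given values:
  f_s = 4251.8 Hz, v_o = 24.0 m/s, v_s = 8.1 m/s
  Direction: approaching
Formula: f_o = f_s * (c + v_o) / (c - v_s)
Numerator: c + v_o = 343 + 24.0 = 367.0
Denominator: c - v_s = 343 - 8.1 = 334.9
f_o = 4251.8 * 367.0 / 334.9 = 4659.33

4659.33 Hz


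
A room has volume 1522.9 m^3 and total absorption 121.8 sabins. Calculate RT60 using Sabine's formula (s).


Given values:
  V = 1522.9 m^3
  A = 121.8 sabins
Formula: RT60 = 0.161 * V / A
Numerator: 0.161 * 1522.9 = 245.1869
RT60 = 245.1869 / 121.8 = 2.013

2.013 s


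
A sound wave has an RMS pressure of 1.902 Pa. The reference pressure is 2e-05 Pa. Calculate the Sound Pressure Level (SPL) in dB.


Given values:
  p = 1.902 Pa
  p_ref = 2e-05 Pa
Formula: SPL = 20 * log10(p / p_ref)
Compute ratio: p / p_ref = 1.902 / 2e-05 = 95100
Compute log10: log10(95100) = 4.978181
Multiply: SPL = 20 * 4.978181 = 99.56

99.56 dB


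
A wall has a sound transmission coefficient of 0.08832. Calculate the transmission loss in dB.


Given values:
  tau = 0.08832
Formula: TL = 10 * log10(1 / tau)
Compute 1 / tau = 1 / 0.08832 = 11.3225
Compute log10(11.3225) = 1.053942
TL = 10 * 1.053942 = 10.54

10.54 dB


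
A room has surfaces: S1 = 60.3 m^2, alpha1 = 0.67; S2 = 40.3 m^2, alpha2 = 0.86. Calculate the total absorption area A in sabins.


Given surfaces:
  Surface 1: 60.3 * 0.67 = 40.401
  Surface 2: 40.3 * 0.86 = 34.658
Formula: A = sum(Si * alpha_i)
A = 40.401 + 34.658
A = 75.06

75.06 sabins


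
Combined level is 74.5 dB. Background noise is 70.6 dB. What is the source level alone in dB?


Given values:
  L_total = 74.5 dB, L_bg = 70.6 dB
Formula: L_source = 10 * log10(10^(L_total/10) - 10^(L_bg/10))
Convert to linear:
  10^(74.5/10) = 28183829.3126
  10^(70.6/10) = 11481536.215
Difference: 28183829.3126 - 11481536.215 = 16702293.0976
L_source = 10 * log10(16702293.0976) = 72.23

72.23 dB


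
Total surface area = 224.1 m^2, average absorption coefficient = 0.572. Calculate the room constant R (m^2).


Given values:
  S = 224.1 m^2, alpha = 0.572
Formula: R = S * alpha / (1 - alpha)
Numerator: 224.1 * 0.572 = 128.1852
Denominator: 1 - 0.572 = 0.428
R = 128.1852 / 0.428 = 299.5

299.5 m^2


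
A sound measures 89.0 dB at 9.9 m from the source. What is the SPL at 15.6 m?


Given values:
  SPL1 = 89.0 dB, r1 = 9.9 m, r2 = 15.6 m
Formula: SPL2 = SPL1 - 20 * log10(r2 / r1)
Compute ratio: r2 / r1 = 15.6 / 9.9 = 1.5758
Compute log10: log10(1.5758) = 0.197501
Compute drop: 20 * 0.197501 = 3.95
SPL2 = 89.0 - 3.95 = 85.05

85.05 dB


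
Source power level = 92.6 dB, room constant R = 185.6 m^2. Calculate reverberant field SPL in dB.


Given values:
  Lw = 92.6 dB, R = 185.6 m^2
Formula: SPL = Lw + 10 * log10(4 / R)
Compute 4 / R = 4 / 185.6 = 0.021552
Compute 10 * log10(0.021552) = -16.6651
SPL = 92.6 + (-16.6651) = 75.93

75.93 dB


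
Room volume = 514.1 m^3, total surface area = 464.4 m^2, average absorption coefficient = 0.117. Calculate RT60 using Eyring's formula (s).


Given values:
  V = 514.1 m^3, S = 464.4 m^2, alpha = 0.117
Formula: RT60 = 0.161 * V / (-S * ln(1 - alpha))
Compute ln(1 - 0.117) = ln(0.883) = -0.12443
Denominator: -464.4 * -0.12443 = 57.7853
Numerator: 0.161 * 514.1 = 82.7701
RT60 = 82.7701 / 57.7853 = 1.432

1.432 s


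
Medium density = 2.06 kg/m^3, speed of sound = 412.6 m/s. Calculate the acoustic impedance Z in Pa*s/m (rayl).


Given values:
  rho = 2.06 kg/m^3
  c = 412.6 m/s
Formula: Z = rho * c
Z = 2.06 * 412.6
Z = 849.96

849.96 rayl


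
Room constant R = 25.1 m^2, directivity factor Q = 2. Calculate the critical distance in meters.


Given values:
  R = 25.1 m^2, Q = 2
Formula: d_c = 0.141 * sqrt(Q * R)
Compute Q * R = 2 * 25.1 = 50.2
Compute sqrt(50.2) = 7.0852
d_c = 0.141 * 7.0852 = 0.999

0.999 m


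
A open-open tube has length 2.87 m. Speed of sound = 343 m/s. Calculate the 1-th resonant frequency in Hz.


Given values:
  Tube type: open-open, L = 2.87 m, c = 343 m/s, n = 1
Formula: f_n = n * c / (2 * L)
Compute 2 * L = 2 * 2.87 = 5.74
f = 1 * 343 / 5.74
f = 59.76

59.76 Hz


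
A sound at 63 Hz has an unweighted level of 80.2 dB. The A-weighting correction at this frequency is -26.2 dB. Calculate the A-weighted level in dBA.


Given values:
  SPL = 80.2 dB
  A-weighting at 63 Hz = -26.2 dB
Formula: L_A = SPL + A_weight
L_A = 80.2 + (-26.2)
L_A = 54.0

54.0 dBA


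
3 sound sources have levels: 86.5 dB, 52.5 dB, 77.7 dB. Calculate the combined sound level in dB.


Formula: L_total = 10 * log10( sum(10^(Li/10)) )
  Source 1: 10^(86.5/10) = 446683592.151
  Source 2: 10^(52.5/10) = 177827.941
  Source 3: 10^(77.7/10) = 58884365.5356
Sum of linear values = 505745785.6276
L_total = 10 * log10(505745785.6276) = 87.04

87.04 dB


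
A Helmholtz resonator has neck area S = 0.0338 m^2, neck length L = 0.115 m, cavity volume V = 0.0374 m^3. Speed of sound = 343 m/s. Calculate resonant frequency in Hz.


Given values:
  S = 0.0338 m^2, L = 0.115 m, V = 0.0374 m^3, c = 343 m/s
Formula: f = (c / (2*pi)) * sqrt(S / (V * L))
Compute V * L = 0.0374 * 0.115 = 0.004301
Compute S / (V * L) = 0.0338 / 0.004301 = 7.8586
Compute sqrt(7.8586) = 2.803319
Compute c / (2*pi) = 343 / 6.283185 = 54.590148
f = 54.590148 * 2.803319 = 153.03

153.03 Hz


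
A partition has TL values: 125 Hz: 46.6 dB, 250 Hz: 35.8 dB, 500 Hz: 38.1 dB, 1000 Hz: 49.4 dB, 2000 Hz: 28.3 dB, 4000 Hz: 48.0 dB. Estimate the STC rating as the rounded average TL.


Given TL values at each frequency:
  125 Hz: 46.6 dB
  250 Hz: 35.8 dB
  500 Hz: 38.1 dB
  1000 Hz: 49.4 dB
  2000 Hz: 28.3 dB
  4000 Hz: 48.0 dB
Formula: STC ~ round(average of TL values)
Sum = 46.6 + 35.8 + 38.1 + 49.4 + 28.3 + 48.0 = 246.2
Average = 246.2 / 6 = 41.03
Rounded: 41

41


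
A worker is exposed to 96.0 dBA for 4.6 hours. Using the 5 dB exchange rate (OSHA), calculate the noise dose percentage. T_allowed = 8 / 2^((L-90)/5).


Given values:
  L = 96.0 dBA, T = 4.6 hours
Formula: T_allowed = 8 / 2^((L - 90) / 5)
Compute exponent: (96.0 - 90) / 5 = 1.2
Compute 2^(1.2) = 2.297397
T_allowed = 8 / 2.297397 = 3.482202 hours
Dose = (T / T_allowed) * 100
Dose = (4.6 / 3.482202) * 100 = 132.1

132.1 %


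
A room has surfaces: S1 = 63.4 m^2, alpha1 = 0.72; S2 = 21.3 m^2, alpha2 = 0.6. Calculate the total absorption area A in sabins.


Given surfaces:
  Surface 1: 63.4 * 0.72 = 45.648
  Surface 2: 21.3 * 0.6 = 12.78
Formula: A = sum(Si * alpha_i)
A = 45.648 + 12.78
A = 58.43

58.43 sabins


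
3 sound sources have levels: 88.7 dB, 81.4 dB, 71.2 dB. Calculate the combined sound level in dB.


Formula: L_total = 10 * log10( sum(10^(Li/10)) )
  Source 1: 10^(88.7/10) = 741310241.3009
  Source 2: 10^(81.4/10) = 138038426.4603
  Source 3: 10^(71.2/10) = 13182567.3856
Sum of linear values = 892531235.1468
L_total = 10 * log10(892531235.1468) = 89.51

89.51 dB


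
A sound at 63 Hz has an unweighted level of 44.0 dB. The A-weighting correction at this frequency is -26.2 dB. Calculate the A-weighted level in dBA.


Given values:
  SPL = 44.0 dB
  A-weighting at 63 Hz = -26.2 dB
Formula: L_A = SPL + A_weight
L_A = 44.0 + (-26.2)
L_A = 17.8

17.8 dBA


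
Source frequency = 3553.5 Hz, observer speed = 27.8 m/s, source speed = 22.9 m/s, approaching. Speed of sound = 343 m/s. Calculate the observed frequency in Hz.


Given values:
  f_s = 3553.5 Hz, v_o = 27.8 m/s, v_s = 22.9 m/s
  Direction: approaching
Formula: f_o = f_s * (c + v_o) / (c - v_s)
Numerator: c + v_o = 343 + 27.8 = 370.8
Denominator: c - v_s = 343 - 22.9 = 320.1
f_o = 3553.5 * 370.8 / 320.1 = 4116.33

4116.33 Hz


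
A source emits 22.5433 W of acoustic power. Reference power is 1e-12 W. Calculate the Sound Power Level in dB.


Given values:
  W = 22.5433 W
  W_ref = 1e-12 W
Formula: SWL = 10 * log10(W / W_ref)
Compute ratio: W / W_ref = 22543300000000
Compute log10: log10(22543300000000) = 13.353017
Multiply: SWL = 10 * 13.353017 = 133.53

133.53 dB


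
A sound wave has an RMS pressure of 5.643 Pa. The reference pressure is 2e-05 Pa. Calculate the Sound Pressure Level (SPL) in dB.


Given values:
  p = 5.643 Pa
  p_ref = 2e-05 Pa
Formula: SPL = 20 * log10(p / p_ref)
Compute ratio: p / p_ref = 5.643 / 2e-05 = 282150
Compute log10: log10(282150) = 5.45048
Multiply: SPL = 20 * 5.45048 = 109.01

109.01 dB


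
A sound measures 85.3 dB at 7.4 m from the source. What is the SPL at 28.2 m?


Given values:
  SPL1 = 85.3 dB, r1 = 7.4 m, r2 = 28.2 m
Formula: SPL2 = SPL1 - 20 * log10(r2 / r1)
Compute ratio: r2 / r1 = 28.2 / 7.4 = 3.8108
Compute log10: log10(3.8108) = 0.581016
Compute drop: 20 * 0.581016 = 11.6203
SPL2 = 85.3 - 11.6203 = 73.68

73.68 dB


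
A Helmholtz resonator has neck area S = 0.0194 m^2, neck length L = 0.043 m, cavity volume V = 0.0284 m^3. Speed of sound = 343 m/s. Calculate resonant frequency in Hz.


Given values:
  S = 0.0194 m^2, L = 0.043 m, V = 0.0284 m^3, c = 343 m/s
Formula: f = (c / (2*pi)) * sqrt(S / (V * L))
Compute V * L = 0.0284 * 0.043 = 0.0012212
Compute S / (V * L) = 0.0194 / 0.0012212 = 15.886
Compute sqrt(15.886) = 3.985725
Compute c / (2*pi) = 343 / 6.283185 = 54.590148
f = 54.590148 * 3.985725 = 217.58

217.58 Hz


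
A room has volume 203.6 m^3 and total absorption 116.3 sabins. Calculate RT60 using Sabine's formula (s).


Given values:
  V = 203.6 m^3
  A = 116.3 sabins
Formula: RT60 = 0.161 * V / A
Numerator: 0.161 * 203.6 = 32.7796
RT60 = 32.7796 / 116.3 = 0.282

0.282 s


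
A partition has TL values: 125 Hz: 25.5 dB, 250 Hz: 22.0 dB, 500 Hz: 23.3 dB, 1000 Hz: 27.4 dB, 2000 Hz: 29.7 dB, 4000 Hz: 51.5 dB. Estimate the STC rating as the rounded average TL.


Given TL values at each frequency:
  125 Hz: 25.5 dB
  250 Hz: 22.0 dB
  500 Hz: 23.3 dB
  1000 Hz: 27.4 dB
  2000 Hz: 29.7 dB
  4000 Hz: 51.5 dB
Formula: STC ~ round(average of TL values)
Sum = 25.5 + 22.0 + 23.3 + 27.4 + 29.7 + 51.5 = 179.4
Average = 179.4 / 6 = 29.9
Rounded: 30

30


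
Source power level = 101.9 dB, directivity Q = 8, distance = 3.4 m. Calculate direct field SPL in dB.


Given values:
  Lw = 101.9 dB, Q = 8, r = 3.4 m
Formula: SPL = Lw + 10 * log10(Q / (4 * pi * r^2))
Compute 4 * pi * r^2 = 4 * pi * 3.4^2 = 145.2672
Compute Q / denom = 8 / 145.2672 = 0.05507093
Compute 10 * log10(0.05507093) = -12.5908
SPL = 101.9 + (-12.5908) = 89.31

89.31 dB


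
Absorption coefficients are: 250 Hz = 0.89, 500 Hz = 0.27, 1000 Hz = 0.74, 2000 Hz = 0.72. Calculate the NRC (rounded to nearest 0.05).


Given values:
  a_250 = 0.89, a_500 = 0.27
  a_1000 = 0.74, a_2000 = 0.72
Formula: NRC = (a250 + a500 + a1000 + a2000) / 4
Sum = 0.89 + 0.27 + 0.74 + 0.72 = 2.62
NRC = 2.62 / 4 = 0.655
Rounded to nearest 0.05: 0.65

0.65


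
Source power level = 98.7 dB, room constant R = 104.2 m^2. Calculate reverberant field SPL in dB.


Given values:
  Lw = 98.7 dB, R = 104.2 m^2
Formula: SPL = Lw + 10 * log10(4 / R)
Compute 4 / R = 4 / 104.2 = 0.038388
Compute 10 * log10(0.038388) = -14.158
SPL = 98.7 + (-14.158) = 84.54

84.54 dB


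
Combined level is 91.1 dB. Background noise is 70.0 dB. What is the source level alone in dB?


Given values:
  L_total = 91.1 dB, L_bg = 70.0 dB
Formula: L_source = 10 * log10(10^(L_total/10) - 10^(L_bg/10))
Convert to linear:
  10^(91.1/10) = 1288249551.6931
  10^(70.0/10) = 10000000.0
Difference: 1288249551.6931 - 10000000.0 = 1278249551.6931
L_source = 10 * log10(1278249551.6931) = 91.07

91.07 dB


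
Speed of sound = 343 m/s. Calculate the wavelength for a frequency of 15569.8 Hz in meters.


Given values:
  c = 343 m/s, f = 15569.8 Hz
Formula: lambda = c / f
lambda = 343 / 15569.8
lambda = 0.022

0.022 m


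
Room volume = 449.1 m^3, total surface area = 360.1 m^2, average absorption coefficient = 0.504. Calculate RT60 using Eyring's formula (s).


Given values:
  V = 449.1 m^3, S = 360.1 m^2, alpha = 0.504
Formula: RT60 = 0.161 * V / (-S * ln(1 - alpha))
Compute ln(1 - 0.504) = ln(0.496) = -0.701179
Denominator: -360.1 * -0.701179 = 252.4946
Numerator: 0.161 * 449.1 = 72.3051
RT60 = 72.3051 / 252.4946 = 0.286

0.286 s


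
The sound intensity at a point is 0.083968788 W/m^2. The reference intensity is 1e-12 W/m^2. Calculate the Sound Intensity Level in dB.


Given values:
  I = 0.083968788 W/m^2
  I_ref = 1e-12 W/m^2
Formula: SIL = 10 * log10(I / I_ref)
Compute ratio: I / I_ref = 83968788000
Compute log10: log10(83968788000) = 10.924118
Multiply: SIL = 10 * 10.924118 = 109.24

109.24 dB


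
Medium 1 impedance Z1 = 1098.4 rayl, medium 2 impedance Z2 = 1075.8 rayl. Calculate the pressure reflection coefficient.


Given values:
  Z1 = 1098.4 rayl, Z2 = 1075.8 rayl
Formula: R = (Z2 - Z1) / (Z2 + Z1)
Numerator: Z2 - Z1 = 1075.8 - 1098.4 = -22.6
Denominator: Z2 + Z1 = 1075.8 + 1098.4 = 2174.2
R = -22.6 / 2174.2 = -0.0104

-0.0104


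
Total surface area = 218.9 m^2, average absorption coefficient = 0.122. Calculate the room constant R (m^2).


Given values:
  S = 218.9 m^2, alpha = 0.122
Formula: R = S * alpha / (1 - alpha)
Numerator: 218.9 * 0.122 = 26.7058
Denominator: 1 - 0.122 = 0.878
R = 26.7058 / 0.878 = 30.42

30.42 m^2


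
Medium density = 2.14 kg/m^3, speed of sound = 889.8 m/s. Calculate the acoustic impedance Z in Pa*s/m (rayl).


Given values:
  rho = 2.14 kg/m^3
  c = 889.8 m/s
Formula: Z = rho * c
Z = 2.14 * 889.8
Z = 1904.17

1904.17 rayl


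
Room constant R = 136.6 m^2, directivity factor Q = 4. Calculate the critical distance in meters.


Given values:
  R = 136.6 m^2, Q = 4
Formula: d_c = 0.141 * sqrt(Q * R)
Compute Q * R = 4 * 136.6 = 546.4
Compute sqrt(546.4) = 23.3752
d_c = 0.141 * 23.3752 = 3.296

3.296 m


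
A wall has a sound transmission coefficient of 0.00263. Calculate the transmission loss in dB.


Given values:
  tau = 0.00263
Formula: TL = 10 * log10(1 / tau)
Compute 1 / tau = 1 / 0.00263 = 380.2281
Compute log10(380.2281) = 2.580044
TL = 10 * 2.580044 = 25.8

25.8 dB


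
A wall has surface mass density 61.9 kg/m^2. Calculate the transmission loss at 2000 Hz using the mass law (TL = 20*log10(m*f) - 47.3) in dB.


Given values:
  m = 61.9 kg/m^2, f = 2000 Hz
Formula: TL = 20 * log10(m * f) - 47.3
Compute m * f = 61.9 * 2000 = 123800.0
Compute log10(123800.0) = 5.092721
Compute 20 * 5.092721 = 101.8544
TL = 101.8544 - 47.3 = 54.55

54.55 dB


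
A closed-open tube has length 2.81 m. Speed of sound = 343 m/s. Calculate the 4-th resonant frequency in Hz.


Given values:
  Tube type: closed-open, L = 2.81 m, c = 343 m/s, n = 4
Formula: f_n = (2n - 1) * c / (4 * L)
Compute 2n - 1 = 2*4 - 1 = 7
Compute 4 * L = 4 * 2.81 = 11.24
f = 7 * 343 / 11.24
f = 213.61

213.61 Hz


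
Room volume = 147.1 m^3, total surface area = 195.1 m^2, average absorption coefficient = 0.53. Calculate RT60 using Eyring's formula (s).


Given values:
  V = 147.1 m^3, S = 195.1 m^2, alpha = 0.53
Formula: RT60 = 0.161 * V / (-S * ln(1 - alpha))
Compute ln(1 - 0.53) = ln(0.47) = -0.755023
Denominator: -195.1 * -0.755023 = 147.305
Numerator: 0.161 * 147.1 = 23.6831
RT60 = 23.6831 / 147.305 = 0.161

0.161 s


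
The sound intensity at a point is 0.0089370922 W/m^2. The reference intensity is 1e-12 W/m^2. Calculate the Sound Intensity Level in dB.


Given values:
  I = 0.0089370922 W/m^2
  I_ref = 1e-12 W/m^2
Formula: SIL = 10 * log10(I / I_ref)
Compute ratio: I / I_ref = 8937092200
Compute log10: log10(8937092200) = 9.951196
Multiply: SIL = 10 * 9.951196 = 99.51

99.51 dB


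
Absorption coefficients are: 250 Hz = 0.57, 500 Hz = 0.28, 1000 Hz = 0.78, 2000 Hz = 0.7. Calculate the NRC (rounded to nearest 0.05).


Given values:
  a_250 = 0.57, a_500 = 0.28
  a_1000 = 0.78, a_2000 = 0.7
Formula: NRC = (a250 + a500 + a1000 + a2000) / 4
Sum = 0.57 + 0.28 + 0.78 + 0.7 = 2.33
NRC = 2.33 / 4 = 0.5825
Rounded to nearest 0.05: 0.6

0.6


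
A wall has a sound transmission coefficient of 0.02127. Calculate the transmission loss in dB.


Given values:
  tau = 0.02127
Formula: TL = 10 * log10(1 / tau)
Compute 1 / tau = 1 / 0.02127 = 47.0146
Compute log10(47.0146) = 1.672233
TL = 10 * 1.672233 = 16.72

16.72 dB


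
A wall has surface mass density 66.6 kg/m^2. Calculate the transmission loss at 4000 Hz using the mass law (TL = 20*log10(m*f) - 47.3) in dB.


Given values:
  m = 66.6 kg/m^2, f = 4000 Hz
Formula: TL = 20 * log10(m * f) - 47.3
Compute m * f = 66.6 * 4000 = 266400.0
Compute log10(266400.0) = 5.425534
Compute 20 * 5.425534 = 108.5107
TL = 108.5107 - 47.3 = 61.21

61.21 dB


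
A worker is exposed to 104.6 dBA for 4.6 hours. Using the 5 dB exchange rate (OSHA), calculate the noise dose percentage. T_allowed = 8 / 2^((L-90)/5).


Given values:
  L = 104.6 dBA, T = 4.6 hours
Formula: T_allowed = 8 / 2^((L - 90) / 5)
Compute exponent: (104.6 - 90) / 5 = 2.92
Compute 2^(2.92) = 7.568461
T_allowed = 8 / 7.568461 = 1.057018 hours
Dose = (T / T_allowed) * 100
Dose = (4.6 / 1.057018) * 100 = 435.19

435.19 %


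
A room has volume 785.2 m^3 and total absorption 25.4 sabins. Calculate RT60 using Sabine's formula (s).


Given values:
  V = 785.2 m^3
  A = 25.4 sabins
Formula: RT60 = 0.161 * V / A
Numerator: 0.161 * 785.2 = 126.4172
RT60 = 126.4172 / 25.4 = 4.977

4.977 s


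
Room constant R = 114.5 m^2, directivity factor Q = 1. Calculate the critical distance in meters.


Given values:
  R = 114.5 m^2, Q = 1
Formula: d_c = 0.141 * sqrt(Q * R)
Compute Q * R = 1 * 114.5 = 114.5
Compute sqrt(114.5) = 10.7005
d_c = 0.141 * 10.7005 = 1.509

1.509 m


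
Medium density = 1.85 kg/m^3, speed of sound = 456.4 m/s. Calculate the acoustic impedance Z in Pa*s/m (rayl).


Given values:
  rho = 1.85 kg/m^3
  c = 456.4 m/s
Formula: Z = rho * c
Z = 1.85 * 456.4
Z = 844.34

844.34 rayl


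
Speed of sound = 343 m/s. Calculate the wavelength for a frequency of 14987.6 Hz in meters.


Given values:
  c = 343 m/s, f = 14987.6 Hz
Formula: lambda = c / f
lambda = 343 / 14987.6
lambda = 0.0229

0.0229 m


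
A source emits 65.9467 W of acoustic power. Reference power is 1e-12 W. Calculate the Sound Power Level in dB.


Given values:
  W = 65.9467 W
  W_ref = 1e-12 W
Formula: SWL = 10 * log10(W / W_ref)
Compute ratio: W / W_ref = 65946700000000
Compute log10: log10(65946700000000) = 13.819193
Multiply: SWL = 10 * 13.819193 = 138.19

138.19 dB


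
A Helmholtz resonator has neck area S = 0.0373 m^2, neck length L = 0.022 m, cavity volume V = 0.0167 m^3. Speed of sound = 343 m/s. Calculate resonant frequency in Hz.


Given values:
  S = 0.0373 m^2, L = 0.022 m, V = 0.0167 m^3, c = 343 m/s
Formula: f = (c / (2*pi)) * sqrt(S / (V * L))
Compute V * L = 0.0167 * 0.022 = 0.0003674
Compute S / (V * L) = 0.0373 / 0.0003674 = 101.5242
Compute sqrt(101.5242) = 10.075922
Compute c / (2*pi) = 343 / 6.283185 = 54.590148
f = 54.590148 * 10.075922 = 550.05

550.05 Hz


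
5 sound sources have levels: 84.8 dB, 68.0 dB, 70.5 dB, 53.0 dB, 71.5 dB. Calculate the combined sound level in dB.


Formula: L_total = 10 * log10( sum(10^(Li/10)) )
  Source 1: 10^(84.8/10) = 301995172.0402
  Source 2: 10^(68.0/10) = 6309573.4448
  Source 3: 10^(70.5/10) = 11220184.543
  Source 4: 10^(53.0/10) = 199526.2315
  Source 5: 10^(71.5/10) = 14125375.4462
Sum of linear values = 333849831.7057
L_total = 10 * log10(333849831.7057) = 85.24

85.24 dB


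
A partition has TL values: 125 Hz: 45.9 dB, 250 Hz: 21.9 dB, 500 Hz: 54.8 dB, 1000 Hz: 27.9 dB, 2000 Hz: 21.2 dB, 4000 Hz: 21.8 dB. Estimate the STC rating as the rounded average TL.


Given TL values at each frequency:
  125 Hz: 45.9 dB
  250 Hz: 21.9 dB
  500 Hz: 54.8 dB
  1000 Hz: 27.9 dB
  2000 Hz: 21.2 dB
  4000 Hz: 21.8 dB
Formula: STC ~ round(average of TL values)
Sum = 45.9 + 21.9 + 54.8 + 27.9 + 21.2 + 21.8 = 193.5
Average = 193.5 / 6 = 32.25
Rounded: 32

32


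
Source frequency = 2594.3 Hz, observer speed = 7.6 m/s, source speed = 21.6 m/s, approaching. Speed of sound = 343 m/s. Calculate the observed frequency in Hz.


Given values:
  f_s = 2594.3 Hz, v_o = 7.6 m/s, v_s = 21.6 m/s
  Direction: approaching
Formula: f_o = f_s * (c + v_o) / (c - v_s)
Numerator: c + v_o = 343 + 7.6 = 350.6
Denominator: c - v_s = 343 - 21.6 = 321.4
f_o = 2594.3 * 350.6 / 321.4 = 2830.0

2830.0 Hz


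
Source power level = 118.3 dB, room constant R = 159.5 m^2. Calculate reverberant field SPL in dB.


Given values:
  Lw = 118.3 dB, R = 159.5 m^2
Formula: SPL = Lw + 10 * log10(4 / R)
Compute 4 / R = 4 / 159.5 = 0.025078
Compute 10 * log10(0.025078) = -16.0071
SPL = 118.3 + (-16.0071) = 102.29

102.29 dB


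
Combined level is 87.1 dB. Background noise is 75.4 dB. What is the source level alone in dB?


Given values:
  L_total = 87.1 dB, L_bg = 75.4 dB
Formula: L_source = 10 * log10(10^(L_total/10) - 10^(L_bg/10))
Convert to linear:
  10^(87.1/10) = 512861383.9914
  10^(75.4/10) = 34673685.0453
Difference: 512861383.9914 - 34673685.0453 = 478187698.9461
L_source = 10 * log10(478187698.9461) = 86.8

86.8 dB


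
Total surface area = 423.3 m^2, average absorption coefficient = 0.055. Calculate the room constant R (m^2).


Given values:
  S = 423.3 m^2, alpha = 0.055
Formula: R = S * alpha / (1 - alpha)
Numerator: 423.3 * 0.055 = 23.2815
Denominator: 1 - 0.055 = 0.945
R = 23.2815 / 0.945 = 24.64

24.64 m^2


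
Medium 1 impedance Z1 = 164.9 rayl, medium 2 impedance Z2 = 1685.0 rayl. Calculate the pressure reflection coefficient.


Given values:
  Z1 = 164.9 rayl, Z2 = 1685.0 rayl
Formula: R = (Z2 - Z1) / (Z2 + Z1)
Numerator: Z2 - Z1 = 1685.0 - 164.9 = 1520.1
Denominator: Z2 + Z1 = 1685.0 + 164.9 = 1849.9
R = 1520.1 / 1849.9 = 0.8217

0.8217


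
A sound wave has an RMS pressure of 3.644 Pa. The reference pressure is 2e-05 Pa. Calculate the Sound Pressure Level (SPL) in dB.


Given values:
  p = 3.644 Pa
  p_ref = 2e-05 Pa
Formula: SPL = 20 * log10(p / p_ref)
Compute ratio: p / p_ref = 3.644 / 2e-05 = 182200
Compute log10: log10(182200) = 5.260548
Multiply: SPL = 20 * 5.260548 = 105.21

105.21 dB


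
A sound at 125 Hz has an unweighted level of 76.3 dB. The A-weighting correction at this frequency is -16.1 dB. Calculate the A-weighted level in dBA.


Given values:
  SPL = 76.3 dB
  A-weighting at 125 Hz = -16.1 dB
Formula: L_A = SPL + A_weight
L_A = 76.3 + (-16.1)
L_A = 60.2

60.2 dBA


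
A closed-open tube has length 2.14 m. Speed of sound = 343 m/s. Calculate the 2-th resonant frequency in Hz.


Given values:
  Tube type: closed-open, L = 2.14 m, c = 343 m/s, n = 2
Formula: f_n = (2n - 1) * c / (4 * L)
Compute 2n - 1 = 2*2 - 1 = 3
Compute 4 * L = 4 * 2.14 = 8.56
f = 3 * 343 / 8.56
f = 120.21

120.21 Hz


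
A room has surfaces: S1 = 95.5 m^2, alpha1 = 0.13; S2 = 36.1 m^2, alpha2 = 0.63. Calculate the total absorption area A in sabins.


Given surfaces:
  Surface 1: 95.5 * 0.13 = 12.415
  Surface 2: 36.1 * 0.63 = 22.743
Formula: A = sum(Si * alpha_i)
A = 12.415 + 22.743
A = 35.16

35.16 sabins


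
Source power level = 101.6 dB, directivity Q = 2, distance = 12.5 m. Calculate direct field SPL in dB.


Given values:
  Lw = 101.6 dB, Q = 2, r = 12.5 m
Formula: SPL = Lw + 10 * log10(Q / (4 * pi * r^2))
Compute 4 * pi * r^2 = 4 * pi * 12.5^2 = 1963.4954
Compute Q / denom = 2 / 1963.4954 = 0.00101859
Compute 10 * log10(0.00101859) = -29.92
SPL = 101.6 + (-29.92) = 71.68

71.68 dB


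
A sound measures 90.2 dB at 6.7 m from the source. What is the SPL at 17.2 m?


Given values:
  SPL1 = 90.2 dB, r1 = 6.7 m, r2 = 17.2 m
Formula: SPL2 = SPL1 - 20 * log10(r2 / r1)
Compute ratio: r2 / r1 = 17.2 / 6.7 = 2.5672
Compute log10: log10(2.5672) = 0.40946
Compute drop: 20 * 0.40946 = 8.1892
SPL2 = 90.2 - 8.1892 = 82.01

82.01 dB


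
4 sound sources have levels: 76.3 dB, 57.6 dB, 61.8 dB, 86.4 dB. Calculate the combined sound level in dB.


Formula: L_total = 10 * log10( sum(10^(Li/10)) )
  Source 1: 10^(76.3/10) = 42657951.8802
  Source 2: 10^(57.6/10) = 575439.9373
  Source 3: 10^(61.8/10) = 1513561.2484
  Source 4: 10^(86.4/10) = 436515832.2402
Sum of linear values = 481262785.3061
L_total = 10 * log10(481262785.3061) = 86.82

86.82 dB


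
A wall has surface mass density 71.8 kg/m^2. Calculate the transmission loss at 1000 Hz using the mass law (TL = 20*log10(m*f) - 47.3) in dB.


Given values:
  m = 71.8 kg/m^2, f = 1000 Hz
Formula: TL = 20 * log10(m * f) - 47.3
Compute m * f = 71.8 * 1000 = 71800.0
Compute log10(71800.0) = 4.856124
Compute 20 * 4.856124 = 97.1225
TL = 97.1225 - 47.3 = 49.82

49.82 dB


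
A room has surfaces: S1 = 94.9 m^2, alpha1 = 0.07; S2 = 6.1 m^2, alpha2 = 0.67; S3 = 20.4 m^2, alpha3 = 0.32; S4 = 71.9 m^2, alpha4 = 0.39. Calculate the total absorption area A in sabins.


Given surfaces:
  Surface 1: 94.9 * 0.07 = 6.643
  Surface 2: 6.1 * 0.67 = 4.087
  Surface 3: 20.4 * 0.32 = 6.528
  Surface 4: 71.9 * 0.39 = 28.041
Formula: A = sum(Si * alpha_i)
A = 6.643 + 4.087 + 6.528 + 28.041
A = 45.3

45.3 sabins


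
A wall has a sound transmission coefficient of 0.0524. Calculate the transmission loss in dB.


Given values:
  tau = 0.0524
Formula: TL = 10 * log10(1 / tau)
Compute 1 / tau = 1 / 0.0524 = 19.084
Compute log10(19.084) = 1.280669
TL = 10 * 1.280669 = 12.81

12.81 dB


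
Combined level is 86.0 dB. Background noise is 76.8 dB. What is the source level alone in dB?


Given values:
  L_total = 86.0 dB, L_bg = 76.8 dB
Formula: L_source = 10 * log10(10^(L_total/10) - 10^(L_bg/10))
Convert to linear:
  10^(86.0/10) = 398107170.5535
  10^(76.8/10) = 47863009.2323
Difference: 398107170.5535 - 47863009.2323 = 350244161.3212
L_source = 10 * log10(350244161.3212) = 85.44

85.44 dB


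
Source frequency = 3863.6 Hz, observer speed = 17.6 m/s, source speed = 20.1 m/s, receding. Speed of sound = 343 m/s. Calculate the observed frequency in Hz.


Given values:
  f_s = 3863.6 Hz, v_o = 17.6 m/s, v_s = 20.1 m/s
  Direction: receding
Formula: f_o = f_s * (c - v_o) / (c + v_s)
Numerator: c - v_o = 343 - 17.6 = 325.4
Denominator: c + v_s = 343 + 20.1 = 363.1
f_o = 3863.6 * 325.4 / 363.1 = 3462.45

3462.45 Hz


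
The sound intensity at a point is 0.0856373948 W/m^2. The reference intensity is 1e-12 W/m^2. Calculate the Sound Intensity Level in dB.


Given values:
  I = 0.0856373948 W/m^2
  I_ref = 1e-12 W/m^2
Formula: SIL = 10 * log10(I / I_ref)
Compute ratio: I / I_ref = 85637394800
Compute log10: log10(85637394800) = 10.932663
Multiply: SIL = 10 * 10.932663 = 109.33

109.33 dB


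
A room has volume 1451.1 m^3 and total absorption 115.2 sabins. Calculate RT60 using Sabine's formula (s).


Given values:
  V = 1451.1 m^3
  A = 115.2 sabins
Formula: RT60 = 0.161 * V / A
Numerator: 0.161 * 1451.1 = 233.6271
RT60 = 233.6271 / 115.2 = 2.028

2.028 s


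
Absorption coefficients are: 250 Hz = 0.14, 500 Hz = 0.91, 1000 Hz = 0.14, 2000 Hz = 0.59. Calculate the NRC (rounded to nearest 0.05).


Given values:
  a_250 = 0.14, a_500 = 0.91
  a_1000 = 0.14, a_2000 = 0.59
Formula: NRC = (a250 + a500 + a1000 + a2000) / 4
Sum = 0.14 + 0.91 + 0.14 + 0.59 = 1.78
NRC = 1.78 / 4 = 0.445
Rounded to nearest 0.05: 0.45

0.45


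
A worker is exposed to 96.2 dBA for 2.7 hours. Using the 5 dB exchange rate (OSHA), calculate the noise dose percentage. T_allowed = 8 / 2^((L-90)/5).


Given values:
  L = 96.2 dBA, T = 2.7 hours
Formula: T_allowed = 8 / 2^((L - 90) / 5)
Compute exponent: (96.2 - 90) / 5 = 1.24
Compute 2^(1.24) = 2.361985
T_allowed = 8 / 2.361985 = 3.386982 hours
Dose = (T / T_allowed) * 100
Dose = (2.7 / 3.386982) * 100 = 79.72

79.72 %


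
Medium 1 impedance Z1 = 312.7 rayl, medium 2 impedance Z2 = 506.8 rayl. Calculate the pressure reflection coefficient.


Given values:
  Z1 = 312.7 rayl, Z2 = 506.8 rayl
Formula: R = (Z2 - Z1) / (Z2 + Z1)
Numerator: Z2 - Z1 = 506.8 - 312.7 = 194.1
Denominator: Z2 + Z1 = 506.8 + 312.7 = 819.5
R = 194.1 / 819.5 = 0.2369

0.2369


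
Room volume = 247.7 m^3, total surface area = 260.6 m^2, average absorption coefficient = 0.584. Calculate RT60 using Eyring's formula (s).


Given values:
  V = 247.7 m^3, S = 260.6 m^2, alpha = 0.584
Formula: RT60 = 0.161 * V / (-S * ln(1 - alpha))
Compute ln(1 - 0.584) = ln(0.416) = -0.87707
Denominator: -260.6 * -0.87707 = 228.5644
Numerator: 0.161 * 247.7 = 39.8797
RT60 = 39.8797 / 228.5644 = 0.174

0.174 s
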